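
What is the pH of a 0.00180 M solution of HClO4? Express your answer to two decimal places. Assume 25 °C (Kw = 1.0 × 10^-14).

HClO4 is a strong acid and dissociates completely, so [H+] = 0.00180 M.
pH = -log(0.0018) = 2.74

pH = 2.74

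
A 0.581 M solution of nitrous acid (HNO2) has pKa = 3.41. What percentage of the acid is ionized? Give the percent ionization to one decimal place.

2.6%

HNO2 ⇌ NO2- + H+; let x = [H+] at equilibrium.
Ka = 10^(−3.41) = 3.89 × 10^-4
x ≈ √(Ka·C₀) = √(3.89 × 10^-4 × 0.581) = 1.50 × 10^-2 M
Fraction ionized = 1.50 × 10^-2 / 0.581 = 0.0258 → 2.6%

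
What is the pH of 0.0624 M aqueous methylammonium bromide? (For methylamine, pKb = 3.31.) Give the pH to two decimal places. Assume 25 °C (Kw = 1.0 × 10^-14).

CH3NH3+ is the conjugate acid of the weak base CH3NH2.
Kb = 10^(−3.31) = 4.90 × 10^-4
Ka = Kw/Kb = 1.0×10^-14 / 4.90 × 10^-4 = 2.04 × 10^-11
From the ICE table, Ka = x²/(0.0624 − x) = 2.04 × 10^-11.
Neglecting x in the denominator: x = √(2.04 × 10^-11 × 0.0624) = 1.13 × 10^-6 M
(x/C₀ = 0.0018% < 5%, so the approximation holds.)
pH = −log[H+] = −log(1.13 × 10^-6) = 5.95

pH = 5.95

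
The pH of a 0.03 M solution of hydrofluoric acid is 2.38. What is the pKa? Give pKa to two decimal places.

[H+] = 10^(-2.38) = 4.17 × 10^-3 M
At equilibrium [HA] = 0.03 − 4.17 × 10^-3 = 2.58 × 10^-2 M
Ka = [H+][A-]/[HA] = (4.17 × 10^-3)² / 2.58 × 10^-2 = 6.74 × 10^-4
pKa = -log(6.74 × 10^-4) = 3.17

pKa = 3.17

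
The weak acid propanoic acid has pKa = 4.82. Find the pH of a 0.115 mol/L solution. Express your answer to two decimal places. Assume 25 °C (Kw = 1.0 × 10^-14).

CH3CH2COOH ⇌ CH3CH2COO- + H+
Ka = 10^(−4.82) = 1.51 × 10^-5
From the ICE table, Ka = [H+]²/(0.115 − [H+]) = 1.51 × 10^-5.
Neglecting [H+] in the denominator: [H+] = √(1.51 × 10^-5 × 0.115) = 1.32 × 10^-3 M
Check: 1.1% ionized — well under 5%, approximation valid.
pH = −log(1.32 × 10^-3) = 2.88

pH = 2.88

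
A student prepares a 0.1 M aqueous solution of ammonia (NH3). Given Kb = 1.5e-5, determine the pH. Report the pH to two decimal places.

NH3 + H2O ⇌ NH4+ + OH-
From the ICE table, Kb = x²/(0.1 − x) = 1.5 × 10^-5.
Since Kb ≪ C₀, x ≈ √(Kb·C₀) = 1.22 × 10^-3 M.
(x/C₀ = 1.2% < 5%, so the approximation holds.)
pOH = −log(1.22 × 10^-3) = 2.91; pH = 14.00 − 2.91 = 11.09

pH = 11.09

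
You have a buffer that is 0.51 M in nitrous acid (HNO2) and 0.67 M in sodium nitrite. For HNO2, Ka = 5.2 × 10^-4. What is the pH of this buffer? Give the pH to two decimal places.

pKa = −log(5.2 × 10^-4) = 3.284
pH = pKa + log([A⁻]/[HA]) = 3.284 + log(0.67/0.51)
pH = 3.284 + (+0.119) = 3.40

pH = 3.40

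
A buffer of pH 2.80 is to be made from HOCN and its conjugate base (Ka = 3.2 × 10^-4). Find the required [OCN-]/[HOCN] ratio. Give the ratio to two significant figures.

ratio = 0.20

pKa = -log(3.2 × 10^-4) = 3.495
pH = pKa + log(r) ⇒ log(r) = 2.80 − 3.495 = -0.695
r = [OCN-]/[HOCN] = 10^(-0.695) = 0.202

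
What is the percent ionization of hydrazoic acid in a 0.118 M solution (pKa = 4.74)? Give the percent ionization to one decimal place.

HN3 ⇌ N3- + H+; let x = [H+] at equilibrium.
Ka = 10^(−4.74) = 1.82 × 10^-5
x ≈ √(Ka·C₀) = √(1.82 × 10^-5 × 0.118) = 1.47 × 10^-3 M
% ionization = x/C₀ × 100% = 1.47 × 10^-3/0.118 × 100% = 1.2%

1.2%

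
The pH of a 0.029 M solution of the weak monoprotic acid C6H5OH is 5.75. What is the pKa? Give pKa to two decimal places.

[H+] = 10^(-5.75) = 1.78 × 10^-6 M
At equilibrium [HA] = 0.029 − 1.78 × 10^-6 = 2.90 × 10^-2 M
Ka = [H+][A-]/[HA] = (1.78 × 10^-6)² / 2.90 × 10^-2 = 1.09 × 10^-10
pKa = -log(1.09 × 10^-10) = 9.96

pKa = 9.96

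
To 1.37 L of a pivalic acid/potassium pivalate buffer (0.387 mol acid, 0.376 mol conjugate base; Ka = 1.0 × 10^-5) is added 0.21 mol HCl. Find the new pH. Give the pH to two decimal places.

pH = 4.44

Added H+ converts (CH3)3CCOO- to (CH3)3CCOOH: (CH3)3CCOOH → 0.597 mol, (CH3)3CCOO- → 0.166 mol.
pKa = −log(1.0 × 10^-5) = 5.000
Henderson–Hasselbalch with mole ratio 0.166/0.597: pH = 5.000 + (-0.556)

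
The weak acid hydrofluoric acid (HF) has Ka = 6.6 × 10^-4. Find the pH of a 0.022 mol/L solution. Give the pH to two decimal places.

HF ⇌ F- + H+
Let x = [H+] at equilibrium. Ka = x²/(0.022 − x).
The 5% rule fails; solving x² + Ka·x − Ka·C₀ = 0 exactly:
x = [−0.00066 + √(0.00066² + 5.81e-05)]/2 = 3.49 × 10^-3 M
pH = −log(3.49 × 10^-3) = 2.46

pH = 2.46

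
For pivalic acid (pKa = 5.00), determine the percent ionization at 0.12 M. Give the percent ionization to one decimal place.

0.9%

(CH3)3CCOOH ⇌ (CH3)3CCOO- + H+; let x = [H+] at equilibrium.
Ka = 10^(−5.00) = 1.00 × 10^-5
x ≈ √(Ka·C₀) = √(1.00 × 10^-5 × 0.12) = 1.10 × 10^-3 M
Fraction ionized = 1.10 × 10^-3 / 0.12 = 0.0092 → 0.9%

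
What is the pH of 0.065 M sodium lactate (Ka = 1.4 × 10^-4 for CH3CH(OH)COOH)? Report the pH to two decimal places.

pH = 8.33

CH3CH(OH)COO- is the conjugate base of the weak acid CH3CH(OH)COOH.
Kb = Kw/Ka = 1.0×10^-14 / 1.4 × 10^-4 = 7.14 × 10^-11
From the ICE table, Kb = x²/(0.065 − x) = 7.14 × 10^-11.
Since Kb ≪ C₀, x ≈ √(Kb·C₀) = 2.15 × 10^-6 M.
Check: 0.0033% ionized — well under 5%, approximation valid.
pOH = −log(2.15 × 10^-6) = 5.67; pH = 14.00 − 5.67 = 8.33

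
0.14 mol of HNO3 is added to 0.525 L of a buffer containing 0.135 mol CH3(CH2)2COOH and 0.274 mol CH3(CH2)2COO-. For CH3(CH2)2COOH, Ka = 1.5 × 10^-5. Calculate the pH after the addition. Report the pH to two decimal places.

pH = 4.51

After neutralization: n(CH3(CH2)2COOH) = 0.275 mol, n(CH3(CH2)2COO-) = 0.134 mol.
pKa = −log(1.5 × 10^-5) = 4.824
pH = pKa + log([A⁻]/[HA]) = 4.824 + log(0.134/0.275) = 4.824 -0.312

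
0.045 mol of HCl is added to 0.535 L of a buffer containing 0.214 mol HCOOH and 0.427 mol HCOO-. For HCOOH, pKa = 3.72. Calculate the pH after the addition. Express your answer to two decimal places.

pH = 3.89

After neutralization: n(HCOOH) = 0.259 mol, n(HCOO-) = 0.382 mol.
pH = pKa + log(n_HCOO-/n_HCOOH) = 3.72 + log(0.382/0.259) = 3.72 + (+0.169)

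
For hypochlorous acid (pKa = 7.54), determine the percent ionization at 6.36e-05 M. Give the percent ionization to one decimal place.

2.1%

HOCl ⇌ OCl- + H+; let x = [H+] at equilibrium.
Ka = 10^(−7.54) = 2.88 × 10^-8
x ≈ √(Ka·C₀) = √(2.88 × 10^-8 × 6.36e-05) = 1.35 × 10^-6 M
Fraction ionized = 1.35 × 10^-6 / 6.36e-05 = 0.0212 → 2.1%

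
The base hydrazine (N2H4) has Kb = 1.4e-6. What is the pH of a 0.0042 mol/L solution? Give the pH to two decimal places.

N2H4 + H2O ⇌ N2H5+ + OH-
Kb = [OH-]²/(0.0042 − [OH-]) = 1.4 × 10^-6
Assume [OH-] ≪ 0.0042: [OH-] ≈ √(1.4 × 10^-6 × 0.0042) = 7.67 × 10^-5 M
([OH-]/C₀ = 1.8% < 5%, so the approximation holds.)
pOH = 4.12, so pH = 14.00 − pOH = 9.88

pH = 9.88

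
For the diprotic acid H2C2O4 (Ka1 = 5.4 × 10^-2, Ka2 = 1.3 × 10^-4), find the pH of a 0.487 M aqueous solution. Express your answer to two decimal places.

pH = 0.86

Since Ka1 ≫ Ka2, the first ionization dominates [H+].
Ka1 = x²/(0.487 − x) = 5.4 × 10^-2
Solving the quadratic: x = (−Ka1 + √(Ka1² + 4·Ka1·C₀))/2 = 1.37 × 10^-1 M
pH = −log(1.37 × 10^-1) = 0.86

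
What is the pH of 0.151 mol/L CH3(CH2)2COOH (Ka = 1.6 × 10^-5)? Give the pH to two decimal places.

pH = 2.81

CH3(CH2)2COOH ⇌ CH3(CH2)2COO- + H+
Ka = x²/(0.151 − x) = 1.6 × 10^-5
Neglecting x in the denominator: x = √(1.6 × 10^-5 × 0.151) = 1.55 × 10^-3 M
Check: 1% ionized — well under 5%, approximation valid.
pH = −log[H+] = −log(1.55 × 10^-3) = 2.81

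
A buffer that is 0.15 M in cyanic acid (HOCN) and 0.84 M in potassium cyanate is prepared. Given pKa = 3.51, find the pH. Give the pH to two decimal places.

pH = pKa + log([A⁻]/[HA]) = 3.51 + log(0.84/0.15)
pH = 3.51 + (+0.748) = 4.26

pH = 4.26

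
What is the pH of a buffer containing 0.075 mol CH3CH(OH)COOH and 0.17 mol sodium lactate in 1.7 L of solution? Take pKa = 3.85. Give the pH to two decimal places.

pH = pKa + log([A⁻]/[HA]) = 3.85 + log(0.17/0.075)
pH = 3.85 + (+0.355) = 4.21

pH = 4.21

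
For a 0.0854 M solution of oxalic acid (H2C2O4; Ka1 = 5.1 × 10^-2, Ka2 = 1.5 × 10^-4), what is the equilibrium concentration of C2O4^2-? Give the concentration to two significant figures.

1.5 × 10^-4 M

First ionization gives [H+] ≈ [HC2O4-] = 4.53 × 10^-2 M.
Second step: Ka2 = [H+][C2O4^2-]/[HC2O4-] ≈ [C2O4^2-] (since [H+] ≈ [HC2O4-]).
So [C2O4^2-] ≈ Ka2.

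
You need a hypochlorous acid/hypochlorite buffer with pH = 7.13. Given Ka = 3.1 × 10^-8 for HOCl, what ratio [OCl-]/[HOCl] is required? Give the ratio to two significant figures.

ratio = 0.42

pKa = -log(3.1 × 10^-8) = 7.509
pH = pKa + log(r) ⇒ log(r) = 7.13 − 7.509 = -0.379
r = [OCl-]/[HOCl] = 10^(-0.379) = 0.418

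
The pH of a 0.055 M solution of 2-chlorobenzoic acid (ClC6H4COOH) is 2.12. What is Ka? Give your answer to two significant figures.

Ka = 1.2 × 10^-3

[H+] = 10^(-2.12) = 7.59 × 10^-3 M
At equilibrium [HA] = 0.055 − 7.59 × 10^-3 = 4.74 × 10^-2 M
Ka = [H+][A-]/[HA] = (7.59 × 10^-3)² / 4.74 × 10^-2 = 1.2 × 10^-3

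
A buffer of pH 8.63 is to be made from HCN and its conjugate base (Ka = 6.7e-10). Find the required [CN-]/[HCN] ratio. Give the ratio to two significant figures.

pKa = -log(6.7 × 10^-10) = 9.174
pH = pKa + log(r) ⇒ log(r) = 8.63 − 9.174 = -0.544
r = [CN-]/[HCN] = 10^(-0.544) = 0.286

ratio = 0.29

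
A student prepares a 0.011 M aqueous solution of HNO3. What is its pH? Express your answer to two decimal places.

HNO3 is a strong acid and dissociates completely, so [H+] = 0.011 M.
pH = -log(0.011) = 1.96

pH = 1.96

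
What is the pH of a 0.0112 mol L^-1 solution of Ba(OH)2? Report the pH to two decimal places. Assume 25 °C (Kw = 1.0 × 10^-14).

pH = 12.35

Ba(OH)2 is a strong base (each formula unit releases 2 OH-); [OH-] = 0.0224 M.
pOH = -log(0.0224) = 1.65
pH = 14.00 - 1.65 = 12.35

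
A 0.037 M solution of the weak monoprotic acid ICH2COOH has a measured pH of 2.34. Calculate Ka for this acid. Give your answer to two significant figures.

Ka = 6.4 × 10^-4

[H+] = 10^(-2.34) = 4.57 × 10^-3 M
At equilibrium [HA] = 0.037 − 4.57 × 10^-3 = 3.24 × 10^-2 M
Ka = [H+][A-]/[HA] = (4.57 × 10^-3)² / 3.24 × 10^-2 = 6.4 × 10^-4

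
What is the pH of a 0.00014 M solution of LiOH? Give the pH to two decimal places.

LiOH is a strong base; [OH-] = 0.00014 M.
pOH = -log(0.00014) = 3.85
pH = 14.00 - 3.85 = 10.15

pH = 10.15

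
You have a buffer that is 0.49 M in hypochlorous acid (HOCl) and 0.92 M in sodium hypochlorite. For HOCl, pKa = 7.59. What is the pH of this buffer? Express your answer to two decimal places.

pH = 7.86

pH = pKa + log([A⁻]/[HA]) = 7.59 + log(0.92/0.49)
pH = 7.59 + (+0.274) = 7.86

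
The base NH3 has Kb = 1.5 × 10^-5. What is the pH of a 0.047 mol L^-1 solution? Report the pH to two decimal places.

pH = 10.92

NH3 + H2O ⇌ NH4+ + OH-
From the ICE table, Kb = x²/(0.047 − x) = 1.5 × 10^-5.
Neglecting x in the denominator: x = √(1.5 × 10^-5 × 0.047) = 8.40 × 10^-4 M
pOH = 3.08, so pH = 14.00 − pOH = 10.92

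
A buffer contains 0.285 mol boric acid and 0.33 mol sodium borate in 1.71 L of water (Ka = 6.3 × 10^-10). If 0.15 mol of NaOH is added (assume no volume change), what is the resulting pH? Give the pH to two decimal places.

After neutralization: n(B(OH)3) = 0.135 mol, n(B(OH)4-) = 0.48 mol.
pKa = −log(6.3 × 10^-10) = 9.201
pH = pKa + log(n_B(OH)4-/n_B(OH)3) = 9.201 + log(0.48/0.135) = 9.201 + (+0.551)

pH = 9.75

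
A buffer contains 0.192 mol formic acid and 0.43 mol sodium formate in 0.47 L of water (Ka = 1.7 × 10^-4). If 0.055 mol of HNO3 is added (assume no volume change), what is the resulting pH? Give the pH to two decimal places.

After neutralization: n(HCOOH) = 0.247 mol, n(HCOO-) = 0.375 mol.
pKa = −log(1.7 × 10^-4) = 3.770
Henderson–Hasselbalch with mole ratio 0.375/0.247: pH = 3.770 + (+0.181)

pH = 3.95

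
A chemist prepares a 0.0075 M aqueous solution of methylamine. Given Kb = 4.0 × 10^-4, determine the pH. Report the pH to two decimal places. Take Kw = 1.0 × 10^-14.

pH = 11.19

CH3NH2 + H2O ⇌ CH3NH3+ + OH-
Kb = x²/(0.0075 − x) = 4.0 × 10^-4
Here C₀/Kb ≈ 18.8, so the small-x approximation fails. Use the quadratic:
x = [−0.0004 + √(0.0004² + 1.2e-05)]/2 = 1.54 × 10^-3 M
pOH = 2.81, so pH = 14.00 − pOH = 11.19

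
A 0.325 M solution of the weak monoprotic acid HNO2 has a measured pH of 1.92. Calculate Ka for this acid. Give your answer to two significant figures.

[H+] = 10^(-1.92) = 1.20 × 10^-2 M
At equilibrium [HA] = 0.325 − 1.20 × 10^-2 = 3.13 × 10^-1 M
Ka = [H+][A-]/[HA] = (1.20 × 10^-2)² / 3.13 × 10^-1 = 4.6 × 10^-4

Ka = 4.6 × 10^-4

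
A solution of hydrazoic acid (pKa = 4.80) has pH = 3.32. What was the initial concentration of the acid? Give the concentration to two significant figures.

C₀ = 1.5 × 10^-2 M

[H+] = 10^(-3.32) = 4.79 × 10^-4 M = x
Ka = 10^(−4.80) = 1.58 × 10^-5
Ka = x²/(C₀ − x) ⇒ C₀ = x + x²/Ka
C₀ = 4.79 × 10^-4 + (4.79 × 10^-4)²/(1.58 × 10^-5) = 1.50 × 10^-2 M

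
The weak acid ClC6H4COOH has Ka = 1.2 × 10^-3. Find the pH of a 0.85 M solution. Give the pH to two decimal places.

ClC6H4COOH ⇌ ClC6H4COO- + H+
Ka = [H+]²/(0.85 − [H+]) = 1.2 × 10^-3
Neglecting [H+] in the denominator: [H+] = √(1.2 × 10^-3 × 0.85) = 3.19 × 10^-2 M
Check: 3.8% ionized — well under 5%, approximation valid.
pH = −log(3.19 × 10^-2) = 1.50

pH = 1.50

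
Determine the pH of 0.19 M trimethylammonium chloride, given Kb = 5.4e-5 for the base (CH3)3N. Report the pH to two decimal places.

pH = 5.23

(CH3)3NH+ is the conjugate acid of the weak base (CH3)3N.
Ka = Kw/Kb = 1.0×10^-14 / 5.4 × 10^-5 = 1.85 × 10^-10
Ka = x²/(0.19 − x) = 1.85 × 10^-10
Since Ka ≪ C₀, x ≈ √(Ka·C₀) = 5.93 × 10^-6 M.
pH = −log(5.93 × 10^-6) = 5.23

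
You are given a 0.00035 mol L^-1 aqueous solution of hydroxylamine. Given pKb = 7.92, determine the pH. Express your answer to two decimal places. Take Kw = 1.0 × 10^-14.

pH = 8.31

NH2OH + H2O ⇌ NH3OH+ + OH-
Kb = 10^(−7.92) = 1.20 × 10^-8
From the ICE table, Kb = [OH-]²/(0.00035 − [OH-]) = 1.20 × 10^-8.
Since Kb ≪ C₀, [OH-] ≈ √(Kb·C₀) = 2.05 × 10^-6 M.
Check: 0.59% ionized — well under 5%, approximation valid.
pOH = −log(2.05 × 10^-6) = 5.69; pH = 14.00 − 5.69 = 8.31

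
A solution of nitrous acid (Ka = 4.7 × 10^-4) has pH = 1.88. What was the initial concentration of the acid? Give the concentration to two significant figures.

C₀ = 3.8 × 10^-1 M

[H+] = 10^(-1.88) = 1.32 × 10^-2 M = x
Ka = x²/(C₀ − x) ⇒ C₀ = x + x²/Ka
C₀ = 1.32 × 10^-2 + (1.32 × 10^-2)²/(4.7 × 10^-4) = 3.84 × 10^-1 M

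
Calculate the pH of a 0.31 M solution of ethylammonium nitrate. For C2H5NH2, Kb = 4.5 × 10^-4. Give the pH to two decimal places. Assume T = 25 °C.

C2H5NH3+ is the conjugate acid of the weak base C2H5NH2.
Ka = Kw/Kb = 1.0×10^-14 / 4.5 × 10^-4 = 2.22 × 10^-11
Ka = [H+]²/(0.31 − [H+]) = 2.22 × 10^-11
Assume [H+] ≪ 0.31: [H+] ≈ √(2.22 × 10^-11 × 0.31) = 2.62 × 10^-6 M
([H+]/C₀ = 0.00085% < 5%, so the approximation holds.)
pH = −log[H+] = −log(2.62 × 10^-6) = 5.58

pH = 5.58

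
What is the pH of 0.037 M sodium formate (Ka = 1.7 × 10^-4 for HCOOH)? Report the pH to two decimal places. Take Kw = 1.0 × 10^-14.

pH = 8.17

HCOO- is the conjugate base of the weak acid HCOOH.
Kb = Kw/Ka = 1.0×10^-14 / 1.7 × 10^-4 = 5.88 × 10^-11
From the ICE table, Kb = x²/(0.037 − x) = 5.88 × 10^-11.
Assume x ≪ 0.037: x ≈ √(5.88 × 10^-11 × 0.037) = 1.47 × 10^-6 M
(x/C₀ = 0.004% < 5%, so the approximation holds.)
pOH = −log(1.47 × 10^-6) = 5.83; pH = 14.00 − 5.83 = 8.17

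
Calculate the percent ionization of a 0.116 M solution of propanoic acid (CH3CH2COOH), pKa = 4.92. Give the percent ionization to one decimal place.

1.0%

CH3CH2COOH ⇌ CH3CH2COO- + H+; let x = [H+] at equilibrium.
Ka = 10^(−4.92) = 1.20 × 10^-5
x ≈ √(Ka·C₀) = √(1.20 × 10^-5 × 0.116) = 1.18 × 10^-3 M
Fraction ionized = 1.18 × 10^-3 / 0.116 = 0.0102 → 1.0%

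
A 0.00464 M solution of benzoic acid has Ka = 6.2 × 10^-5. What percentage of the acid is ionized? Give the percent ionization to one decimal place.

10.9%

C6H5COOH ⇌ C6H5COO- + H+; let x = [H+] at equilibrium.
Solve x² + 6.2e-05x − 2.88e-07 = 0 → x = 5.06 × 10^-4 M
% ionization = x/C₀ × 100% = 5.06 × 10^-4/0.00464 × 100% = 10.9%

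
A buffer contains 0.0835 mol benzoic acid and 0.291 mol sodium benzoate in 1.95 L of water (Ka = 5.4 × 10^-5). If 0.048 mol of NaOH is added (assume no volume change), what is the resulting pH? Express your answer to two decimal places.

After neutralization: n(C6H5COOH) = 0.0355 mol, n(C6H5COO-) = 0.339 mol.
pKa = −log(5.4 × 10^-5) = 4.268
Henderson–Hasselbalch with mole ratio 0.339/0.0355: pH = 4.268 + (+0.980)

pH = 5.25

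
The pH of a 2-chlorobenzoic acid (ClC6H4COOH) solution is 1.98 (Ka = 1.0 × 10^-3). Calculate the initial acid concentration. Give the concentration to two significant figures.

[H+] = 10^(-1.98) = 1.05 × 10^-2 M = x
Ka = x²/(C₀ − x) ⇒ C₀ = x + x²/Ka
C₀ = 1.05 × 10^-2 + (1.05 × 10^-2)²/(1.0 × 10^-3) = 1.21 × 10^-1 M

C₀ = 1.2 × 10^-1 M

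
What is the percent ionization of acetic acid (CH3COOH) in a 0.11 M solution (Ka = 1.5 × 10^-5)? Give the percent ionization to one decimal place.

1.2%

CH3COOH ⇌ CH3COO- + H+; let x = [H+] at equilibrium.
x ≈ √(Ka·C₀) = √(1.5 × 10^-5 × 0.11) = 1.28 × 10^-3 M
% ionization = x/C₀ × 100% = 1.28 × 10^-3/0.11 × 100% = 1.2%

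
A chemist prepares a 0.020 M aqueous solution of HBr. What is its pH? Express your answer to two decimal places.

HBr is a strong acid and dissociates completely, so [H+] = 0.020 M.
pH = -log(0.02) = 1.70

pH = 1.70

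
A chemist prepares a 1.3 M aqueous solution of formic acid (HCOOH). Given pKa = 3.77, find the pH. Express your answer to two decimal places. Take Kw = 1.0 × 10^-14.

pH = 1.83

HCOOH ⇌ HCOO- + H+
Ka = 10^(−3.77) = 1.70 × 10^-4
Ka = x²/(1.3 − x) = 1.70 × 10^-4
Neglecting x in the denominator: x = √(1.70 × 10^-4 × 1.3) = 1.49 × 10^-2 M
Check: 1.1% ionized — well under 5%, approximation valid.
pH = −log(1.49 × 10^-2) = 1.83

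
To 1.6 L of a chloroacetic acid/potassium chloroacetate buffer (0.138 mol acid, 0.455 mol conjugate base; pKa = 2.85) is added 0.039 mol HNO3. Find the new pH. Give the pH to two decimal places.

Added H+ converts ClCH2COO- to ClCH2COOH: ClCH2COOH → 0.177 mol, ClCH2COO- → 0.416 mol.
pH = pKa + log([A⁻]/[HA]) = 2.85 + log(0.416/0.177) = 2.85 +0.371

pH = 3.22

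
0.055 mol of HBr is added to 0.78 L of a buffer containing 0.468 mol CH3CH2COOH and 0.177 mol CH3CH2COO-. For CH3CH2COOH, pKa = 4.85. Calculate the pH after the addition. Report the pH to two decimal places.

After neutralization: n(CH3CH2COOH) = 0.523 mol, n(CH3CH2COO-) = 0.122 mol.
Henderson–Hasselbalch with mole ratio 0.122/0.523: pH = 4.85 + (-0.632)

pH = 4.22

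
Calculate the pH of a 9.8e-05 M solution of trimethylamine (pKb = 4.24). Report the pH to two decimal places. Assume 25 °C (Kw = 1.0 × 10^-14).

pH = 9.71

(CH3)3N + H2O ⇌ (CH3)3NH+ + OH-
Kb = 10^(−4.24) = 5.75 × 10^-5
Kb = [OH-]²/(9.8e-05 − [OH-]) = 5.75 × 10^-5
Here C₀/Kb ≈ 1.7, so the small-[OH-] approximation fails. Use the quadratic:
[OH-] = (−Kb + √(Kb² + 4·Kb·C₀))/2 = 5.16 × 10^-5 M
pOH = 4.29, so pH = 14.00 − pOH = 9.71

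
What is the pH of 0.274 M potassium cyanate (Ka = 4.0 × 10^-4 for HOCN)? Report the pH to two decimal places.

OCN- is the conjugate base of the weak acid HOCN.
Kb = Kw/Ka = 1.0×10^-14 / 4.0 × 10^-4 = 2.50 × 10^-11
From the ICE table, Kb = x²/(0.274 − x) = 2.50 × 10^-11.
Neglecting x in the denominator: x = √(2.50 × 10^-11 × 0.274) = 2.62 × 10^-6 M
Check: 0.00096% ionized — well under 5%, approximation valid.
pOH = −log(2.62 × 10^-6) = 5.58; pH = 14.00 − 5.58 = 8.42

pH = 8.42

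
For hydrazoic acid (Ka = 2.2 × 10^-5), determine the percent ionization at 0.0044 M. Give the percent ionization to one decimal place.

6.8%

HN3 ⇌ N3- + H+; let x = [H+] at equilibrium.
Ka = x²/(C₀ − x); solving the quadratic gives x = 3.00 × 10^-4 M.
% ionization = x/C₀ × 100% = 3.00 × 10^-4/0.0044 × 100% = 6.8%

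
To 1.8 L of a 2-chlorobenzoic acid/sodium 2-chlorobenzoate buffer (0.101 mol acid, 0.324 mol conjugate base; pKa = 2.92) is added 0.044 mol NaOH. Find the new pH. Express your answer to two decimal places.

pH = 3.73

OH- converts ClC6H4COOH to ClC6H4COO-: ClC6H4COOH → 0.057 mol, ClC6H4COO- → 0.368 mol.
pH = pKa + log(n_ClC6H4COO-/n_ClC6H4COOH) = 2.92 + log(0.368/0.057) = 2.92 + (+0.810)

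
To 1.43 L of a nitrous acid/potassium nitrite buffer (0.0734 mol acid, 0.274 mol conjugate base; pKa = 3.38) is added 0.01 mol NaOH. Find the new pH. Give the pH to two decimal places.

pH = 4.03

OH- converts HNO2 to NO2-: HNO2 → 0.0634 mol, NO2- → 0.284 mol.
pH = pKa + log([A⁻]/[HA]) = 3.38 + log(0.284/0.0634) = 3.38 +0.651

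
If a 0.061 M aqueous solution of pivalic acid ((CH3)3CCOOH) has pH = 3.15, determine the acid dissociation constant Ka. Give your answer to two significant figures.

Ka = 8.3 × 10^-6

[H+] = 10^(-3.15) = 7.08 × 10^-4 M
At equilibrium [HA] = 0.061 − 7.08 × 10^-4 = 6.03 × 10^-2 M
Ka = [H+][A-]/[HA] = (7.08 × 10^-4)² / 6.03 × 10^-2 = 8.3 × 10^-6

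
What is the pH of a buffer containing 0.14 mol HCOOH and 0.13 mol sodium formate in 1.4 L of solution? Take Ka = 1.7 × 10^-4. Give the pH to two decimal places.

pKa = −log(1.7 × 10^-4) = 3.770
Using pH = pKa + log([base]/[acid]) with [base]/[acid] = 0.13/0.14:
pH = 3.770 + (-0.032) = 3.74

pH = 3.74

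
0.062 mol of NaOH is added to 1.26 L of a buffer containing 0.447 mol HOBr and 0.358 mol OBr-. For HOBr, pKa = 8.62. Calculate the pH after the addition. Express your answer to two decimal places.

After neutralization: n(HOBr) = 0.385 mol, n(OBr-) = 0.42 mol.
pH = pKa + log([A⁻]/[HA]) = 8.62 + log(0.42/0.385) = 8.62 +0.038

pH = 8.66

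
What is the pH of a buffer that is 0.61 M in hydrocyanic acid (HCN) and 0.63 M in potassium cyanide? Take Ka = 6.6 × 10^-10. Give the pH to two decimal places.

pKa = −log(6.6 × 10^-10) = 9.180
Using pH = pKa + log([base]/[acid]) with [base]/[acid] = 0.63/0.61:
pH = 9.180 + (+0.014) = 9.19

pH = 9.19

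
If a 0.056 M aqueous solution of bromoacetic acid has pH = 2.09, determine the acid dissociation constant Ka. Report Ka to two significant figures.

[H+] = 10^(-2.09) = 8.13 × 10^-3 M
At equilibrium [HA] = 0.056 − 8.13 × 10^-3 = 4.79 × 10^-2 M
Ka = [H+][A-]/[HA] = (8.13 × 10^-3)² / 4.79 × 10^-2 = 1.4 × 10^-3

Ka = 1.4 × 10^-3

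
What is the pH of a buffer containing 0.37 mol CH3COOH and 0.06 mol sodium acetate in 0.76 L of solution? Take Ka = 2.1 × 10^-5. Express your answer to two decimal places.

pH = 3.89

pKa = −log(2.1 × 10^-5) = 4.678
pH = pKa + log([A⁻]/[HA]) = 4.678 + log(0.06/0.37)
pH = 4.678 + (-0.790) = 3.89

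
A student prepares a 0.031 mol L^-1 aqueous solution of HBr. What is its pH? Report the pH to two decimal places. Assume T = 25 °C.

HBr is a strong acid and dissociates completely, so [H+] = 0.031 M.
pH = -log(0.031) = 1.51

pH = 1.51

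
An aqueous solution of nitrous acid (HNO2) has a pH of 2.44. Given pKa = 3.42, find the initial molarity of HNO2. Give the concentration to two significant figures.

[H+] = 10^(-2.44) = 3.63 × 10^-3 M = x
Ka = 10^(−3.42) = 3.80 × 10^-4
Ka = x²/(C₀ − x) ⇒ C₀ = x + x²/Ka
C₀ = 3.63 × 10^-3 + (3.63 × 10^-3)²/(3.80 × 10^-4) = 3.83 × 10^-2 M

C₀ = 3.8 × 10^-2 M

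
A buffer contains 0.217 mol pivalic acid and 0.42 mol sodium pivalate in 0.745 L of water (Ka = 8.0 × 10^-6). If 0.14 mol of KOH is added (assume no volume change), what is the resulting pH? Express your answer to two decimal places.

pH = 5.96

After neutralization: n((CH3)3CCOOH) = 0.077 mol, n((CH3)3CCOO-) = 0.56 mol.
pKa = −log(8.0 × 10^-6) = 5.097
pH = pKa + log(n_(CH3)3CCOO-/n_(CH3)3CCOOH) = 5.097 + log(0.56/0.077) = 5.097 + (+0.862)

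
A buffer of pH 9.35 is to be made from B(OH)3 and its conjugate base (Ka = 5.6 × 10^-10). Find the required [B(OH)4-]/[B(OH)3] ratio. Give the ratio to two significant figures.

pKa = -log(5.6 × 10^-10) = 9.252
pH = pKa + log(r) ⇒ log(r) = 9.35 − 9.252 = +0.098
r = [B(OH)4-]/[B(OH)3] = 10^(+0.098) = 1.25

ratio = 1.3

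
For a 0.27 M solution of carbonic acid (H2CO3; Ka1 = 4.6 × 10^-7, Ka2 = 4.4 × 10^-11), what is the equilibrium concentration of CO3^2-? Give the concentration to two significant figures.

First ionization gives [H+] ≈ [HCO3-] = 3.52 × 10^-4 M.
Second step: Ka2 = [H+][CO3^2-]/[HCO3-] ≈ [CO3^2-] (since [H+] ≈ [HCO3-]).
So [CO3^2-] ≈ Ka2.

4.4 × 10^-11 M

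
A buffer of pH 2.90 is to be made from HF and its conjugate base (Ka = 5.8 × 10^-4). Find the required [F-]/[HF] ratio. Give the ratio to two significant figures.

ratio = 0.46

pKa = -log(5.8 × 10^-4) = 3.237
pH = pKa + log(r) ⇒ log(r) = 2.90 − 3.237 = -0.337
r = [F-]/[HF] = 10^(-0.337) = 0.46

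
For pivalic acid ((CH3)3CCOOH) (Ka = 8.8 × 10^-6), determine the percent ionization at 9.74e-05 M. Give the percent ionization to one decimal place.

(CH3)3CCOOH ⇌ (CH3)3CCOO- + H+; let x = [H+] at equilibrium.
Solve x² + 8.8e-06x − 8.57e-10 = 0 → x = 2.52 × 10^-5 M
Fraction ionized = 2.52 × 10^-5 / 9.74e-05 = 0.2587 → 25.9%

25.9%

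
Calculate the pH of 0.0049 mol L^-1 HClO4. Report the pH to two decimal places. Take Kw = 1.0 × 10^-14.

pH = 2.31

HClO4 is a strong acid and dissociates completely, so [H+] = 0.0049 M.
pH = -log(0.0049) = 2.31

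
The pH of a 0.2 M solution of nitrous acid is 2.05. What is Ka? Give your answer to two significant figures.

[H+] = 10^(-2.05) = 8.91 × 10^-3 M
At equilibrium [HA] = 0.2 − 8.91 × 10^-3 = 1.91 × 10^-1 M
Ka = [H+][A-]/[HA] = (8.91 × 10^-3)² / 1.91 × 10^-1 = 4.2 × 10^-4

Ka = 4.2 × 10^-4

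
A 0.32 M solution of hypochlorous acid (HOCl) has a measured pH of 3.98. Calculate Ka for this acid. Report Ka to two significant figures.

Ka = 3.4 × 10^-8

[H+] = 10^(-3.98) = 1.05 × 10^-4 M
At equilibrium [HA] = 0.32 − 1.05 × 10^-4 = 3.20 × 10^-1 M
Ka = [H+][A-]/[HA] = (1.05 × 10^-4)² / 3.20 × 10^-1 = 3.4 × 10^-8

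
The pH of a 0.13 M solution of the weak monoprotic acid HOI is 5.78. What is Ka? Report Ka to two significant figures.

[H+] = 10^(-5.78) = 1.66 × 10^-6 M
At equilibrium [HA] = 0.13 − 1.66 × 10^-6 = 1.30 × 10^-1 M
Ka = [H+][A-]/[HA] = (1.66 × 10^-6)² / 1.30 × 10^-1 = 2.1 × 10^-11

Ka = 2.1 × 10^-11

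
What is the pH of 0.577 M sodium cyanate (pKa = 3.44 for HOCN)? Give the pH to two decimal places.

pH = 8.60

OCN- is the conjugate base of the weak acid HOCN.
Ka = 10^(−3.44) = 3.63 × 10^-4
Kb = Kw/Ka = 1.0×10^-14 / 3.63 × 10^-4 = 2.75 × 10^-11
From the ICE table, Kb = [OH-]²/(0.577 − [OH-]) = 2.75 × 10^-11.
Neglecting [OH-] in the denominator: [OH-] = √(2.75 × 10^-11 × 0.577) = 3.98 × 10^-6 M
([OH-]/C₀ = 0.00069% < 5%, so the approximation holds.)
pOH = −log(3.98 × 10^-6) = 5.40; pH = 14.00 − 5.40 = 8.60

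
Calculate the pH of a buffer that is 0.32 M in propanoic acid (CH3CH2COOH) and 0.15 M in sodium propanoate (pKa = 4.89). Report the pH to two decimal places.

pH = pKa + log([A⁻]/[HA]) = 4.89 + log(0.15/0.32)
pH = 4.89 + (-0.329) = 4.56

pH = 4.56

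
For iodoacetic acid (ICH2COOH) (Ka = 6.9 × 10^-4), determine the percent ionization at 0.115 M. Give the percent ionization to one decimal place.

ICH2COOH ⇌ ICH2COO- + H+; let x = [H+] at equilibrium.
Solve x² + 0.00069x − 7.94e-05 = 0 → x = 8.57 × 10^-3 M
% ionization = x/C₀ × 100% = 8.57 × 10^-3/0.115 × 100% = 7.5%

7.5%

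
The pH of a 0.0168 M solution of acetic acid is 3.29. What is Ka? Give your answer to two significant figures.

Ka = 1.6 × 10^-5

[H+] = 10^(-3.29) = 5.13 × 10^-4 M
At equilibrium [HA] = 0.0168 − 5.13 × 10^-4 = 1.63 × 10^-2 M
Ka = [H+][A-]/[HA] = (5.13 × 10^-4)² / 1.63 × 10^-2 = 1.6 × 10^-5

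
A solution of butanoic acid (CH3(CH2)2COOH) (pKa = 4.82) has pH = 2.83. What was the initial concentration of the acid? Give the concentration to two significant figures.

[H+] = 10^(-2.83) = 1.48 × 10^-3 M = x
Ka = 10^(−4.82) = 1.51 × 10^-5
Ka = x²/(C₀ − x) ⇒ C₀ = x + x²/Ka
C₀ = 1.48 × 10^-3 + (1.48 × 10^-3)²/(1.51 × 10^-5) = 1.47 × 10^-1 M

C₀ = 1.5 × 10^-1 M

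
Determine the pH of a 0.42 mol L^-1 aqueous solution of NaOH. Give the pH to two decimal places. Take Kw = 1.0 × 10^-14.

pH = 13.62

NaOH is a strong base; [OH-] = 0.42 M.
pOH = -log(0.42) = 0.38
pH = 14.00 - 0.38 = 13.62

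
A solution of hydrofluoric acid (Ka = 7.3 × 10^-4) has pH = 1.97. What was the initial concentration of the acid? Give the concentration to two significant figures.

C₀ = 1.7 × 10^-1 M

[H+] = 10^(-1.97) = 1.07 × 10^-2 M = x
Ka = x²/(C₀ − x) ⇒ C₀ = x + x²/Ka
C₀ = 1.07 × 10^-2 + (1.07 × 10^-2)²/(7.3 × 10^-4) = 1.68 × 10^-1 M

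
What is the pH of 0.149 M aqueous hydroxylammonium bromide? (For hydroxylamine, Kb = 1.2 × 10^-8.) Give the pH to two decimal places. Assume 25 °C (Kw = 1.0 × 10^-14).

NH3OH+ is the conjugate acid of the weak base NH2OH.
Ka = Kw/Kb = 1.0×10^-14 / 1.2 × 10^-8 = 8.33 × 10^-7
Let x = [H+] at equilibrium. Ka = x²/(0.149 − x).
Neglecting x in the denominator: x = √(8.33 × 10^-7 × 0.149) = 3.52 × 10^-4 M
pH = −log(3.52 × 10^-4) = 3.45

pH = 3.45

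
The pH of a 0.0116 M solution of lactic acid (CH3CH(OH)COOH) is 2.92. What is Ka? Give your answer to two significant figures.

[H+] = 10^(-2.92) = 1.20 × 10^-3 M
At equilibrium [HA] = 0.0116 − 1.20 × 10^-3 = 1.04 × 10^-2 M
Ka = [H+][A-]/[HA] = (1.20 × 10^-3)² / 1.04 × 10^-2 = 1.4 × 10^-4

Ka = 1.4 × 10^-4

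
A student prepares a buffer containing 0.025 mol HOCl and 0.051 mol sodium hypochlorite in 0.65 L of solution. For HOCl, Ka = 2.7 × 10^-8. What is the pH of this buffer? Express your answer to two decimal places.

pH = 7.88

pKa = −log(2.7 × 10^-8) = 7.569
pH = pKa + log([A⁻]/[HA]) = 7.569 + log(0.051/0.025)
pH = 7.569 + (+0.310) = 7.88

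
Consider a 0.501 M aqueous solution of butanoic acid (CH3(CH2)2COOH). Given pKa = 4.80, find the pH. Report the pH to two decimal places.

pH = 2.55

CH3(CH2)2COOH ⇌ CH3(CH2)2COO- + H+
Ka = 10^(−4.80) = 1.58 × 10^-5
From the ICE table, Ka = [H+]²/(0.501 − [H+]) = 1.58 × 10^-5.
Assume [H+] ≪ 0.501: [H+] ≈ √(1.58 × 10^-5 × 0.501) = 2.81 × 10^-3 M
pH = −log[H+] = −log(2.81 × 10^-3) = 2.55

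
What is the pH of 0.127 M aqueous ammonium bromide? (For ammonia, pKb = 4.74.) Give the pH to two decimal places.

pH = 5.08

NH4+ is the conjugate acid of the weak base NH3.
Kb = 10^(−4.74) = 1.82 × 10^-5
Ka = Kw/Kb = 1.0×10^-14 / 1.82 × 10^-5 = 5.49 × 10^-10
Ka = x²/(0.127 − x) = 5.49 × 10^-10
Since Ka ≪ C₀, x ≈ √(Ka·C₀) = 8.35 × 10^-6 M.
Check: 0.0066% ionized — well under 5%, approximation valid.
pH = −log[H+] = −log(8.35 × 10^-6) = 5.08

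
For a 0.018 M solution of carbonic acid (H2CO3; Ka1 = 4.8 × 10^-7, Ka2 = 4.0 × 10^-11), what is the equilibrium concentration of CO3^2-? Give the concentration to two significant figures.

4.0 × 10^-11 M

First ionization gives [H+] ≈ [HCO3-] = 9.30 × 10^-5 M.
Second step: Ka2 = [H+][CO3^2-]/[HCO3-] ≈ [CO3^2-] (since [H+] ≈ [HCO3-]).
So [CO3^2-] ≈ Ka2.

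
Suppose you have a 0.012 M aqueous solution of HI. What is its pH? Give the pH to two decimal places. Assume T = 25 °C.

pH = 1.92

HI is a strong acid and dissociates completely, so [H+] = 0.012 M.
pH = -log(0.012) = 1.92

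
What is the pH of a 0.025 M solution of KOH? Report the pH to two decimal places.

pH = 12.40

KOH is a strong base; [OH-] = 0.025 M.
pOH = -log(0.025) = 1.60
pH = 14.00 - 1.60 = 12.40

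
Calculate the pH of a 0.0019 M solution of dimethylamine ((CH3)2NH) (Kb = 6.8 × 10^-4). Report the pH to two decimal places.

(CH3)2NH + H2O ⇌ (CH3)2NH2+ + OH-
Kb = [OH-]²/(0.0019 − [OH-]) = 6.8 × 10^-4
The 5% rule fails; solving [OH-]² + Kb·[OH-] − Kb·C₀ = 0 exactly:
[OH-] = [−0.00068 + √(0.00068² + 5.17e-06)]/2 = 8.46 × 10^-4 M
pOH = 3.07, so pH = 14.00 − pOH = 10.93

pH = 10.93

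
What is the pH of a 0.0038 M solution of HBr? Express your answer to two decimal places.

pH = 2.42

HBr is a strong acid and dissociates completely, so [H+] = 0.0038 M.
pH = -log(0.0038) = 2.42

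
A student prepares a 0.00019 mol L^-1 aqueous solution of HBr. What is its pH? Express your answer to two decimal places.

HBr is a strong acid and dissociates completely, so [H+] = 0.00019 M.
pH = -log(0.00019) = 3.72

pH = 3.72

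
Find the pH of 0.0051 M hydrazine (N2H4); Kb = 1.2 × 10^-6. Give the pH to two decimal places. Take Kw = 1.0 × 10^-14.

N2H4 + H2O ⇌ N2H5+ + OH-
From the ICE table, Kb = [OH-]²/(0.0051 − [OH-]) = 1.2 × 10^-6.
Neglecting [OH-] in the denominator: [OH-] = √(1.2 × 10^-6 × 0.0051) = 7.82 × 10^-5 M
Check: 1.5% ionized — well under 5%, approximation valid.
pOH = 4.11, so pH = 14.00 − pOH = 9.89

pH = 9.89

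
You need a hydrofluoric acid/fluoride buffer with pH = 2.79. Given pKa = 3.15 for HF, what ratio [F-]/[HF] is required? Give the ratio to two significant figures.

ratio = 0.44

pH = pKa + log(r) ⇒ log(r) = 2.79 − 3.15 = -0.36
r = [F-]/[HF] = 10^(-0.36) = 0.437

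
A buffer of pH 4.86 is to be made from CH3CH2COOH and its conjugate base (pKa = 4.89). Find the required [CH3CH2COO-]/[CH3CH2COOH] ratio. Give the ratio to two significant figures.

pH = pKa + log(r) ⇒ log(r) = 4.86 − 4.89 = -0.03
r = [CH3CH2COO-]/[CH3CH2COOH] = 10^(-0.03) = 0.933

ratio = 0.93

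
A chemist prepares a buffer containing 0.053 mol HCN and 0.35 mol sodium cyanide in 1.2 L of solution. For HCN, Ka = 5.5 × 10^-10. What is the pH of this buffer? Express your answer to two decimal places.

pKa = −log(5.5 × 10^-10) = 9.260
pH = pKa + log([A⁻]/[HA]) = 9.260 + log(0.35/0.053)
pH = 9.260 + (+0.820) = 10.08

pH = 10.08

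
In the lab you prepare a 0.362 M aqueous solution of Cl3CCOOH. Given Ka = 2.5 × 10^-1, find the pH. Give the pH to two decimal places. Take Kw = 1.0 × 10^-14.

pH = 0.70

Cl3CCOOH ⇌ Cl3CCOO- + H+
From the ICE table, Ka = x²/(0.362 − x) = 2.5 × 10^-1.
x is not negligible relative to C₀; solve x² + 0.25·x − 0.0905 = 0.
x = (−Ka + √(Ka² + 4·Ka·C₀))/2 = 2.01 × 10^-1 M
pH = −log[H+] = −log(2.01 × 10^-1) = 0.70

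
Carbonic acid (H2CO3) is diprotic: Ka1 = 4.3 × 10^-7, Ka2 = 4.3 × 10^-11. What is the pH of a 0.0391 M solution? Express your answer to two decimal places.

Since Ka1 ≫ Ka2, the first ionization dominates [H+].
Ka1 = x²/(0.0391 − x) = 4.3 × 10^-7
x ≈ √(4.3 × 10^-7 × 0.0391) = 1.30 × 10^-4 M
pH = −log(1.30 × 10^-4) = 3.89

pH = 3.89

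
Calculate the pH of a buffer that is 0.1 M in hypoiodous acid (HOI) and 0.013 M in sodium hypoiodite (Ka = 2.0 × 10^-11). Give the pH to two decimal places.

pKa = −log(2.0 × 10^-11) = 10.699
Using pH = pKa + log([base]/[acid]) with [base]/[acid] = 0.013/0.1:
pH = 10.699 + (-0.886) = 9.81

pH = 9.81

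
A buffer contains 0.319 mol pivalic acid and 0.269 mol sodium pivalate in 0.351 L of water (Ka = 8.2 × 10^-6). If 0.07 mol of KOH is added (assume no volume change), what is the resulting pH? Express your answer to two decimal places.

After neutralization: n((CH3)3CCOOH) = 0.249 mol, n((CH3)3CCOO-) = 0.339 mol.
pKa = −log(8.2 × 10^-6) = 5.086
Henderson–Hasselbalch with mole ratio 0.339/0.249: pH = 5.086 + (+0.134)

pH = 5.22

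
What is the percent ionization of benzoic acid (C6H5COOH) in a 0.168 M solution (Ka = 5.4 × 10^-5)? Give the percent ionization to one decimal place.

1.8%

C6H5COOH ⇌ C6H5COO- + H+; let x = [H+] at equilibrium.
x ≈ √(Ka·C₀) = √(5.4 × 10^-5 × 0.168) = 3.01 × 10^-3 M
Fraction ionized = 3.01 × 10^-3 / 0.168 = 0.0179 → 1.8%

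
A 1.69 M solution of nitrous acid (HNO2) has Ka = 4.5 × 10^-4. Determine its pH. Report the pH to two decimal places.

pH = 1.56

HNO2 ⇌ NO2- + H+
From the ICE table, Ka = x²/(1.69 − x) = 4.5 × 10^-4.
Since Ka ≪ C₀, x ≈ √(Ka·C₀) = 2.76 × 10^-2 M.
(x/C₀ = 1.6% < 5%, so the approximation holds.)
pH = −log(2.76 × 10^-2) = 1.56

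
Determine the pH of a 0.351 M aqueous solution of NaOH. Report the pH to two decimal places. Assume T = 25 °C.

pH = 13.55

NaOH is a strong base; [OH-] = 0.351 M.
pOH = -log(0.351) = 0.45
pH = 14.00 - 0.45 = 13.55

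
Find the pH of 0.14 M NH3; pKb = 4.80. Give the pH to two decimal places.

pH = 11.17

NH3 + H2O ⇌ NH4+ + OH-
Kb = 10^(−4.80) = 1.58 × 10^-5
Kb = x²/(0.14 − x) = 1.58 × 10^-5
Assume x ≪ 0.14: x ≈ √(1.58 × 10^-5 × 0.14) = 1.49 × 10^-3 M
(x/C₀ = 1.1% < 5%, so the approximation holds.)
pOH = −log(1.49 × 10^-3) = 2.83; pH = 14.00 − 2.83 = 11.17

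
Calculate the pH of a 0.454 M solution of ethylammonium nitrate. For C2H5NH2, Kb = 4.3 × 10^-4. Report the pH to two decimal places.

C2H5NH3+ is the conjugate acid of the weak base C2H5NH2.
Ka = Kw/Kb = 1.0×10^-14 / 4.3 × 10^-4 = 2.33 × 10^-11
Ka = [H+]²/(0.454 − [H+]) = 2.33 × 10^-11
Since Ka ≪ C₀, [H+] ≈ √(Ka·C₀) = 3.25 × 10^-6 M.
pH = −log[H+] = −log(3.25 × 10^-6) = 5.49

pH = 5.49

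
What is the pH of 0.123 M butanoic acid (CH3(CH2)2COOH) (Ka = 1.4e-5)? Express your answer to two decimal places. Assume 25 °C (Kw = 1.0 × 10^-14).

CH3(CH2)2COOH ⇌ CH3(CH2)2COO- + H+
From the ICE table, Ka = x²/(0.123 − x) = 1.4 × 10^-5.
Since Ka ≪ C₀, x ≈ √(Ka·C₀) = 1.31 × 10^-3 M.
(x/C₀ = 1.1% < 5%, so the approximation holds.)
pH = −log(1.31 × 10^-3) = 2.88

pH = 2.88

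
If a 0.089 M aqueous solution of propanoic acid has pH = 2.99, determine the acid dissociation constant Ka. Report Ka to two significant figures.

Ka = 1.2 × 10^-5

[H+] = 10^(-2.99) = 1.02 × 10^-3 M
At equilibrium [HA] = 0.089 − 1.02 × 10^-3 = 8.80 × 10^-2 M
Ka = [H+][A-]/[HA] = (1.02 × 10^-3)² / 8.80 × 10^-2 = 1.2 × 10^-5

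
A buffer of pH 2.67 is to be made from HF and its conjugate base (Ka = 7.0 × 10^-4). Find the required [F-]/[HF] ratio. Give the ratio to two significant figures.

pKa = -log(7.0 × 10^-4) = 3.155
pH = pKa + log(r) ⇒ log(r) = 2.67 − 3.155 = -0.485
r = [F-]/[HF] = 10^(-0.485) = 0.327

ratio = 0.33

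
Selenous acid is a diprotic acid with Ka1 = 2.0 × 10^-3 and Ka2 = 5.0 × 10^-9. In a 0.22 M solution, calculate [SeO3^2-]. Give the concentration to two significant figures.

5.0 × 10^-9 M

First ionization gives [H+] ≈ [HSeO3-] = 2.00 × 10^-2 M.
Second step: Ka2 = [H+][SeO3^2-]/[HSeO3-] ≈ [SeO3^2-] (since [H+] ≈ [HSeO3-]).
So [SeO3^2-] ≈ Ka2.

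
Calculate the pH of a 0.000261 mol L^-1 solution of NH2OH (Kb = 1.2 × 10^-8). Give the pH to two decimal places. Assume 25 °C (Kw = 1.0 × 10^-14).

pH = 8.25

NH2OH + H2O ⇌ NH3OH+ + OH-
From the ICE table, Kb = x²/(0.000261 − x) = 1.2 × 10^-8.
Since Kb ≪ C₀, x ≈ √(Kb·C₀) = 1.77 × 10^-6 M.
(x/C₀ = 0.68% < 5%, so the approximation holds.)
pOH = −log(1.77 × 10^-6) = 5.75; pH = 14.00 − 5.75 = 8.25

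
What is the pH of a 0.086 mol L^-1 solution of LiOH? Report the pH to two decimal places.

LiOH is a strong base; [OH-] = 0.086 M.
pOH = -log(0.086) = 1.07
pH = 14.00 - 1.07 = 12.93

pH = 12.93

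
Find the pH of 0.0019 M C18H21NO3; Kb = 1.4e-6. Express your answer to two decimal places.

pH = 9.71

C18H21NO3 + H2O ⇌ C18H22NO3+ + OH-
Kb = [OH-]²/(0.0019 − [OH-]) = 1.4 × 10^-6
Assume [OH-] ≪ 0.0019: [OH-] ≈ √(1.4 × 10^-6 × 0.0019) = 5.16 × 10^-5 M
pOH = −log(5.16 × 10^-5) = 4.29; pH = 14.00 − 4.29 = 9.71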